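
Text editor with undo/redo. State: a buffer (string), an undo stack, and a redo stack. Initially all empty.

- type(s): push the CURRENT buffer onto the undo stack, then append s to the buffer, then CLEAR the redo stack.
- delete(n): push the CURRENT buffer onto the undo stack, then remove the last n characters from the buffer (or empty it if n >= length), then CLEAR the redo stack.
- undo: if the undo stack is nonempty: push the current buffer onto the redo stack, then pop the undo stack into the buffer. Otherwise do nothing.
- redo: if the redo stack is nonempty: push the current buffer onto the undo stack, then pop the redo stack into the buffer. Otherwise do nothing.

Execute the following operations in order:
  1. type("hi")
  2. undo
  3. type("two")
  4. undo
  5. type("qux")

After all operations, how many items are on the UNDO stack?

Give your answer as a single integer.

Answer: 1

Derivation:
After op 1 (type): buf='hi' undo_depth=1 redo_depth=0
After op 2 (undo): buf='(empty)' undo_depth=0 redo_depth=1
After op 3 (type): buf='two' undo_depth=1 redo_depth=0
After op 4 (undo): buf='(empty)' undo_depth=0 redo_depth=1
After op 5 (type): buf='qux' undo_depth=1 redo_depth=0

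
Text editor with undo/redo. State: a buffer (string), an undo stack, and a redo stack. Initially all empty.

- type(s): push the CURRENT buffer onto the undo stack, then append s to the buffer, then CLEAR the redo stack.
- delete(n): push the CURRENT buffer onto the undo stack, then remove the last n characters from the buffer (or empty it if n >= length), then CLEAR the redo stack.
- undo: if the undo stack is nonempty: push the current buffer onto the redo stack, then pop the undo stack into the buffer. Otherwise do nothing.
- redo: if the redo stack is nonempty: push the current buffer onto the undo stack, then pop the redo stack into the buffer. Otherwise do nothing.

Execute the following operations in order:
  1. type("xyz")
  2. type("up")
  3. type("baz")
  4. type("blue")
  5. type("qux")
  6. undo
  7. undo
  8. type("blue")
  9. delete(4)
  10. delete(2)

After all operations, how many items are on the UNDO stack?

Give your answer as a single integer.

Answer: 6

Derivation:
After op 1 (type): buf='xyz' undo_depth=1 redo_depth=0
After op 2 (type): buf='xyzup' undo_depth=2 redo_depth=0
After op 3 (type): buf='xyzupbaz' undo_depth=3 redo_depth=0
After op 4 (type): buf='xyzupbazblue' undo_depth=4 redo_depth=0
After op 5 (type): buf='xyzupbazbluequx' undo_depth=5 redo_depth=0
After op 6 (undo): buf='xyzupbazblue' undo_depth=4 redo_depth=1
After op 7 (undo): buf='xyzupbaz' undo_depth=3 redo_depth=2
After op 8 (type): buf='xyzupbazblue' undo_depth=4 redo_depth=0
After op 9 (delete): buf='xyzupbaz' undo_depth=5 redo_depth=0
After op 10 (delete): buf='xyzupb' undo_depth=6 redo_depth=0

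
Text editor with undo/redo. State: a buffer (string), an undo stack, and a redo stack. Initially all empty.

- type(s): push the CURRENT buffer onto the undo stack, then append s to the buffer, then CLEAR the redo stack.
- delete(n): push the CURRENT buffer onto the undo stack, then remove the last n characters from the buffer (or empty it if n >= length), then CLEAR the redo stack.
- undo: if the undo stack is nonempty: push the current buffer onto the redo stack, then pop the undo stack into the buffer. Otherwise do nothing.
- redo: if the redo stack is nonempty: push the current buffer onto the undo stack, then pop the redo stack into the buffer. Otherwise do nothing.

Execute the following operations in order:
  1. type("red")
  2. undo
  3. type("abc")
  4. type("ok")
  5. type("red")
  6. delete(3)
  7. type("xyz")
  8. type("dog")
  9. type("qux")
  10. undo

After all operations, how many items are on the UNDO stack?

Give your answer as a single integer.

Answer: 6

Derivation:
After op 1 (type): buf='red' undo_depth=1 redo_depth=0
After op 2 (undo): buf='(empty)' undo_depth=0 redo_depth=1
After op 3 (type): buf='abc' undo_depth=1 redo_depth=0
After op 4 (type): buf='abcok' undo_depth=2 redo_depth=0
After op 5 (type): buf='abcokred' undo_depth=3 redo_depth=0
After op 6 (delete): buf='abcok' undo_depth=4 redo_depth=0
After op 7 (type): buf='abcokxyz' undo_depth=5 redo_depth=0
After op 8 (type): buf='abcokxyzdog' undo_depth=6 redo_depth=0
After op 9 (type): buf='abcokxyzdogqux' undo_depth=7 redo_depth=0
After op 10 (undo): buf='abcokxyzdog' undo_depth=6 redo_depth=1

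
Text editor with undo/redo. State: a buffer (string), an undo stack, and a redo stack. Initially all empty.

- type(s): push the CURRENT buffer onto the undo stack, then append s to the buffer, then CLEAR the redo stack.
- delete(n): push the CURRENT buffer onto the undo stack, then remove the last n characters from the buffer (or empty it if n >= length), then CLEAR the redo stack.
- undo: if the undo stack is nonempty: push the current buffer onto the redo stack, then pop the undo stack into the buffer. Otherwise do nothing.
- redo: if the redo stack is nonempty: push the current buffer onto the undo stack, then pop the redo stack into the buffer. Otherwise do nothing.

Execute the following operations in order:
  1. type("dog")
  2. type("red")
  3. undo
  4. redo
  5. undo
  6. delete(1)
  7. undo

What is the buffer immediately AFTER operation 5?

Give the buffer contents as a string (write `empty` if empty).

After op 1 (type): buf='dog' undo_depth=1 redo_depth=0
After op 2 (type): buf='dogred' undo_depth=2 redo_depth=0
After op 3 (undo): buf='dog' undo_depth=1 redo_depth=1
After op 4 (redo): buf='dogred' undo_depth=2 redo_depth=0
After op 5 (undo): buf='dog' undo_depth=1 redo_depth=1

Answer: dog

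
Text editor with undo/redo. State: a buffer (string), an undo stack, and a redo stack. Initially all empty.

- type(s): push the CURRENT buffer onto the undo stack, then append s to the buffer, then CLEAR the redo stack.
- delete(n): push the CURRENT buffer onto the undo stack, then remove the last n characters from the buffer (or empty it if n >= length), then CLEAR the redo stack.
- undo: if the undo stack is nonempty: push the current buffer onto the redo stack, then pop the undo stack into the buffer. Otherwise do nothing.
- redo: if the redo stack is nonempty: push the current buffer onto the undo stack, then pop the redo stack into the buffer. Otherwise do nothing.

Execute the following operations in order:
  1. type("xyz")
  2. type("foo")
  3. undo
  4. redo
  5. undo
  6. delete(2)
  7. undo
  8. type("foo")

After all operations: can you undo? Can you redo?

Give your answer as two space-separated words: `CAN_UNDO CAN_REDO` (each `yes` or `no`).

Answer: yes no

Derivation:
After op 1 (type): buf='xyz' undo_depth=1 redo_depth=0
After op 2 (type): buf='xyzfoo' undo_depth=2 redo_depth=0
After op 3 (undo): buf='xyz' undo_depth=1 redo_depth=1
After op 4 (redo): buf='xyzfoo' undo_depth=2 redo_depth=0
After op 5 (undo): buf='xyz' undo_depth=1 redo_depth=1
After op 6 (delete): buf='x' undo_depth=2 redo_depth=0
After op 7 (undo): buf='xyz' undo_depth=1 redo_depth=1
After op 8 (type): buf='xyzfoo' undo_depth=2 redo_depth=0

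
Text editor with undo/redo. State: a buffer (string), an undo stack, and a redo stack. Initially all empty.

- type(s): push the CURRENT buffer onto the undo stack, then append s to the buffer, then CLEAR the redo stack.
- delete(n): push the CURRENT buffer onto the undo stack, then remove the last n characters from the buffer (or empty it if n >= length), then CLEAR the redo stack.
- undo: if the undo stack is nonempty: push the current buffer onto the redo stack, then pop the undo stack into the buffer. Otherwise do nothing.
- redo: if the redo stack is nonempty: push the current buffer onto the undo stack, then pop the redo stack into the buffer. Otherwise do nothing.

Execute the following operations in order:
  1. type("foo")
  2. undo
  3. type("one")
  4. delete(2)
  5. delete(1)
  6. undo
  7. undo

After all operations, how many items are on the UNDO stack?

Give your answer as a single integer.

Answer: 1

Derivation:
After op 1 (type): buf='foo' undo_depth=1 redo_depth=0
After op 2 (undo): buf='(empty)' undo_depth=0 redo_depth=1
After op 3 (type): buf='one' undo_depth=1 redo_depth=0
After op 4 (delete): buf='o' undo_depth=2 redo_depth=0
After op 5 (delete): buf='(empty)' undo_depth=3 redo_depth=0
After op 6 (undo): buf='o' undo_depth=2 redo_depth=1
After op 7 (undo): buf='one' undo_depth=1 redo_depth=2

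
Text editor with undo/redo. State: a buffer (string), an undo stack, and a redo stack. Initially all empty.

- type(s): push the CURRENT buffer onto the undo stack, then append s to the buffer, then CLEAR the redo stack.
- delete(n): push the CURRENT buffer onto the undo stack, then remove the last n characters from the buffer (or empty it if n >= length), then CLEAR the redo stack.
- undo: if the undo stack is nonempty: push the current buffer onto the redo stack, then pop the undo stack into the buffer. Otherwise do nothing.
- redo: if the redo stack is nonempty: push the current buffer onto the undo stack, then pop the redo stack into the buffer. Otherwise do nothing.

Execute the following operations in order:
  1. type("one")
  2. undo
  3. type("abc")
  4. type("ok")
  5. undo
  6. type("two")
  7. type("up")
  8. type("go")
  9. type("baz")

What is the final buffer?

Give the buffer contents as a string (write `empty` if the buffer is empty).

Answer: abctwoupgobaz

Derivation:
After op 1 (type): buf='one' undo_depth=1 redo_depth=0
After op 2 (undo): buf='(empty)' undo_depth=0 redo_depth=1
After op 3 (type): buf='abc' undo_depth=1 redo_depth=0
After op 4 (type): buf='abcok' undo_depth=2 redo_depth=0
After op 5 (undo): buf='abc' undo_depth=1 redo_depth=1
After op 6 (type): buf='abctwo' undo_depth=2 redo_depth=0
After op 7 (type): buf='abctwoup' undo_depth=3 redo_depth=0
After op 8 (type): buf='abctwoupgo' undo_depth=4 redo_depth=0
After op 9 (type): buf='abctwoupgobaz' undo_depth=5 redo_depth=0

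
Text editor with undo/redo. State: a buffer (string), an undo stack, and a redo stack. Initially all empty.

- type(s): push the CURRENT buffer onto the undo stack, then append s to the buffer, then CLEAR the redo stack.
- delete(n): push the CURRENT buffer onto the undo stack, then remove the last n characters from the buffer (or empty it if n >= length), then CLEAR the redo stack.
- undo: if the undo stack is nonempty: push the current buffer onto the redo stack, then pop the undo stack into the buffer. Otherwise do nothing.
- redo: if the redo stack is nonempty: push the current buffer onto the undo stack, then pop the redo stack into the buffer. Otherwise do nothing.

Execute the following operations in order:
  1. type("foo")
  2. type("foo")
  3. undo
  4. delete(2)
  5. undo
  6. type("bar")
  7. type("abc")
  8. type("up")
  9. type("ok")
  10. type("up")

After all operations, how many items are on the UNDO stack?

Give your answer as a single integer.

After op 1 (type): buf='foo' undo_depth=1 redo_depth=0
After op 2 (type): buf='foofoo' undo_depth=2 redo_depth=0
After op 3 (undo): buf='foo' undo_depth=1 redo_depth=1
After op 4 (delete): buf='f' undo_depth=2 redo_depth=0
After op 5 (undo): buf='foo' undo_depth=1 redo_depth=1
After op 6 (type): buf='foobar' undo_depth=2 redo_depth=0
After op 7 (type): buf='foobarabc' undo_depth=3 redo_depth=0
After op 8 (type): buf='foobarabcup' undo_depth=4 redo_depth=0
After op 9 (type): buf='foobarabcupok' undo_depth=5 redo_depth=0
After op 10 (type): buf='foobarabcupokup' undo_depth=6 redo_depth=0

Answer: 6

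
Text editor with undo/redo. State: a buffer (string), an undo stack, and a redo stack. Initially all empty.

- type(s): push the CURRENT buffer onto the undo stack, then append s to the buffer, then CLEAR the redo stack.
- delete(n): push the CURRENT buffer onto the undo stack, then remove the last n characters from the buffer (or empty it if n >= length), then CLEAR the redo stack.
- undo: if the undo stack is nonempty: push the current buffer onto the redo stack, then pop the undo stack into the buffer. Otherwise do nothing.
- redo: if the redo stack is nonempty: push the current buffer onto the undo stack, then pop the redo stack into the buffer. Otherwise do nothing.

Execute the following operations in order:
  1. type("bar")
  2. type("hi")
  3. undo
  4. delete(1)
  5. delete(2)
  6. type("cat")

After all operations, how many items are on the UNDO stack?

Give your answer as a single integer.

After op 1 (type): buf='bar' undo_depth=1 redo_depth=0
After op 2 (type): buf='barhi' undo_depth=2 redo_depth=0
After op 3 (undo): buf='bar' undo_depth=1 redo_depth=1
After op 4 (delete): buf='ba' undo_depth=2 redo_depth=0
After op 5 (delete): buf='(empty)' undo_depth=3 redo_depth=0
After op 6 (type): buf='cat' undo_depth=4 redo_depth=0

Answer: 4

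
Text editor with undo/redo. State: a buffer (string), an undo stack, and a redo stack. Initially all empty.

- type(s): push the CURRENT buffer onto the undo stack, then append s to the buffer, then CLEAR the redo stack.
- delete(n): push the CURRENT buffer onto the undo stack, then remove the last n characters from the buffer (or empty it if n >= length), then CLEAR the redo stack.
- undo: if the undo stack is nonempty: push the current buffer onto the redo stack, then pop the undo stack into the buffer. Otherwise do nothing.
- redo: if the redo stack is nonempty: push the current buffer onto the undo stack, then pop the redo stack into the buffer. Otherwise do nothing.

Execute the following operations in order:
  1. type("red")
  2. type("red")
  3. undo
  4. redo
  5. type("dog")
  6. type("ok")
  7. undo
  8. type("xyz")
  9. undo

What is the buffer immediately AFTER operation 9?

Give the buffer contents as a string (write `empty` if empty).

Answer: redreddog

Derivation:
After op 1 (type): buf='red' undo_depth=1 redo_depth=0
After op 2 (type): buf='redred' undo_depth=2 redo_depth=0
After op 3 (undo): buf='red' undo_depth=1 redo_depth=1
After op 4 (redo): buf='redred' undo_depth=2 redo_depth=0
After op 5 (type): buf='redreddog' undo_depth=3 redo_depth=0
After op 6 (type): buf='redreddogok' undo_depth=4 redo_depth=0
After op 7 (undo): buf='redreddog' undo_depth=3 redo_depth=1
After op 8 (type): buf='redreddogxyz' undo_depth=4 redo_depth=0
After op 9 (undo): buf='redreddog' undo_depth=3 redo_depth=1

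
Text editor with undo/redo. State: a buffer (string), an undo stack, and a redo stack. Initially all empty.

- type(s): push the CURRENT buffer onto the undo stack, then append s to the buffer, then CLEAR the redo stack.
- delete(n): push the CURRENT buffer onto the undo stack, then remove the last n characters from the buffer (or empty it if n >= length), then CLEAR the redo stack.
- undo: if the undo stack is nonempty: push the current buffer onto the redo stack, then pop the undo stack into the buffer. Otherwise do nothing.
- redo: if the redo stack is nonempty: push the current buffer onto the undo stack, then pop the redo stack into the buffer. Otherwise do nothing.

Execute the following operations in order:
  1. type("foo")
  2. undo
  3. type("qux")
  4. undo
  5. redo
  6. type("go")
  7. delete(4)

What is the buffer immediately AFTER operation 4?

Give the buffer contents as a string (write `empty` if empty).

After op 1 (type): buf='foo' undo_depth=1 redo_depth=0
After op 2 (undo): buf='(empty)' undo_depth=0 redo_depth=1
After op 3 (type): buf='qux' undo_depth=1 redo_depth=0
After op 4 (undo): buf='(empty)' undo_depth=0 redo_depth=1

Answer: empty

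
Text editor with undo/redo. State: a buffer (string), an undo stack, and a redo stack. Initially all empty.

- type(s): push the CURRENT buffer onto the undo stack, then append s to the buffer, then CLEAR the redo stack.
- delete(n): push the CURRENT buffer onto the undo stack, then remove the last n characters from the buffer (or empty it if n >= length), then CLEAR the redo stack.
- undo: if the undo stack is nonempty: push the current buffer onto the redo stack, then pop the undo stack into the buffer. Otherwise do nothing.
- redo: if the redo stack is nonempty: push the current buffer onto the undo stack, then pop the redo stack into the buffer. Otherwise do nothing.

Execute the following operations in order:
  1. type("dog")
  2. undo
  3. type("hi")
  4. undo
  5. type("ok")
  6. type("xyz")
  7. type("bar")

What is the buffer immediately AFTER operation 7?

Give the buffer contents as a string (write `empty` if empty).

Answer: okxyzbar

Derivation:
After op 1 (type): buf='dog' undo_depth=1 redo_depth=0
After op 2 (undo): buf='(empty)' undo_depth=0 redo_depth=1
After op 3 (type): buf='hi' undo_depth=1 redo_depth=0
After op 4 (undo): buf='(empty)' undo_depth=0 redo_depth=1
After op 5 (type): buf='ok' undo_depth=1 redo_depth=0
After op 6 (type): buf='okxyz' undo_depth=2 redo_depth=0
After op 7 (type): buf='okxyzbar' undo_depth=3 redo_depth=0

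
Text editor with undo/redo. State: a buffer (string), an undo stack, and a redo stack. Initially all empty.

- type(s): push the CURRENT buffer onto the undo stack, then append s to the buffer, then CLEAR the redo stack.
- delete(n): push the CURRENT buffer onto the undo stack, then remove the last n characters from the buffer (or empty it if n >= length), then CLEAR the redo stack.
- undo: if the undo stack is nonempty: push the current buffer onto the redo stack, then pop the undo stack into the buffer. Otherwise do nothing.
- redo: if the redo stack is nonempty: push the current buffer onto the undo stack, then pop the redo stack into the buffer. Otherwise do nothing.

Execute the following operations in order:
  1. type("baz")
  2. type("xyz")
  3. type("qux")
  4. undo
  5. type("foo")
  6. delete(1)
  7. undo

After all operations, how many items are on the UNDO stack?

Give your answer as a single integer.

After op 1 (type): buf='baz' undo_depth=1 redo_depth=0
After op 2 (type): buf='bazxyz' undo_depth=2 redo_depth=0
After op 3 (type): buf='bazxyzqux' undo_depth=3 redo_depth=0
After op 4 (undo): buf='bazxyz' undo_depth=2 redo_depth=1
After op 5 (type): buf='bazxyzfoo' undo_depth=3 redo_depth=0
After op 6 (delete): buf='bazxyzfo' undo_depth=4 redo_depth=0
After op 7 (undo): buf='bazxyzfoo' undo_depth=3 redo_depth=1

Answer: 3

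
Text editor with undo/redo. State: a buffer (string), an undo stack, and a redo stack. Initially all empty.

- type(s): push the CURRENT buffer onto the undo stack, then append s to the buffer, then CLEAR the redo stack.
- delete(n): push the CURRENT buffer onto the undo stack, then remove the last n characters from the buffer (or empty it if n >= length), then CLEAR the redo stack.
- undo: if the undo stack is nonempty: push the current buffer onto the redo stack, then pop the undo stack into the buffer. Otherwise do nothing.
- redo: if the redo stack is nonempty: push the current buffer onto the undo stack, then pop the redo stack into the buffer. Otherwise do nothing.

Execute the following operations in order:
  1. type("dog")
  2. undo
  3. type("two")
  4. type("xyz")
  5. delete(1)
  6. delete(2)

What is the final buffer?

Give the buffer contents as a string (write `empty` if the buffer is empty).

Answer: two

Derivation:
After op 1 (type): buf='dog' undo_depth=1 redo_depth=0
After op 2 (undo): buf='(empty)' undo_depth=0 redo_depth=1
After op 3 (type): buf='two' undo_depth=1 redo_depth=0
After op 4 (type): buf='twoxyz' undo_depth=2 redo_depth=0
After op 5 (delete): buf='twoxy' undo_depth=3 redo_depth=0
After op 6 (delete): buf='two' undo_depth=4 redo_depth=0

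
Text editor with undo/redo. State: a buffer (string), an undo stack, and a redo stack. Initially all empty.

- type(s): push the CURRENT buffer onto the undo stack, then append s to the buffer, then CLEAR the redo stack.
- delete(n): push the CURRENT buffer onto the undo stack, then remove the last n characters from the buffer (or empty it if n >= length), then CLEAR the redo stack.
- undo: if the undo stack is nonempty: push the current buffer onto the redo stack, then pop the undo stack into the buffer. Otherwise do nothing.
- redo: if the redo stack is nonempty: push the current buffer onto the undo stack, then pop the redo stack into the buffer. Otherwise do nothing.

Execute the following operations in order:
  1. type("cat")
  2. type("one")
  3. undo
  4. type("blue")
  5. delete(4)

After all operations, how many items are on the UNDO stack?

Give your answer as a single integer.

Answer: 3

Derivation:
After op 1 (type): buf='cat' undo_depth=1 redo_depth=0
After op 2 (type): buf='catone' undo_depth=2 redo_depth=0
After op 3 (undo): buf='cat' undo_depth=1 redo_depth=1
After op 4 (type): buf='catblue' undo_depth=2 redo_depth=0
After op 5 (delete): buf='cat' undo_depth=3 redo_depth=0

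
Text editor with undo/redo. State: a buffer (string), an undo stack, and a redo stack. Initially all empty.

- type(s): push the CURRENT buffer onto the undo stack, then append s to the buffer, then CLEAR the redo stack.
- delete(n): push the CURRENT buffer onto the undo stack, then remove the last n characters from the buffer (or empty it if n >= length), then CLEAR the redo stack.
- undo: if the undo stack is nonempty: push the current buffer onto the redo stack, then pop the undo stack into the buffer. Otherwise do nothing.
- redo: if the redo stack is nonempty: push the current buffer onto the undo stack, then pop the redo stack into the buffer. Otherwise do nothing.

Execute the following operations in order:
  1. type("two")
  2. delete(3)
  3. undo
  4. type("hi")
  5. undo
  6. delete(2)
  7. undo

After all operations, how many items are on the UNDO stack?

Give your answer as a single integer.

After op 1 (type): buf='two' undo_depth=1 redo_depth=0
After op 2 (delete): buf='(empty)' undo_depth=2 redo_depth=0
After op 3 (undo): buf='two' undo_depth=1 redo_depth=1
After op 4 (type): buf='twohi' undo_depth=2 redo_depth=0
After op 5 (undo): buf='two' undo_depth=1 redo_depth=1
After op 6 (delete): buf='t' undo_depth=2 redo_depth=0
After op 7 (undo): buf='two' undo_depth=1 redo_depth=1

Answer: 1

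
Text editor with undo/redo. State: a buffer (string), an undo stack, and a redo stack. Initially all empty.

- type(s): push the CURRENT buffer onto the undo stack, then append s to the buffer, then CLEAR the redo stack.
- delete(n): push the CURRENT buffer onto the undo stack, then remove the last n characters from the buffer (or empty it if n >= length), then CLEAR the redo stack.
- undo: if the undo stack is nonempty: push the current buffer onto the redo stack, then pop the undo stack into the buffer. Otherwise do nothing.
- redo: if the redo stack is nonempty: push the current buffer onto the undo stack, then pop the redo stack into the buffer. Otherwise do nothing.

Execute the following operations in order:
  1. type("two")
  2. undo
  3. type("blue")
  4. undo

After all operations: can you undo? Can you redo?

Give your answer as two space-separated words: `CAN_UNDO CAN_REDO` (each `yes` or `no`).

After op 1 (type): buf='two' undo_depth=1 redo_depth=0
After op 2 (undo): buf='(empty)' undo_depth=0 redo_depth=1
After op 3 (type): buf='blue' undo_depth=1 redo_depth=0
After op 4 (undo): buf='(empty)' undo_depth=0 redo_depth=1

Answer: no yes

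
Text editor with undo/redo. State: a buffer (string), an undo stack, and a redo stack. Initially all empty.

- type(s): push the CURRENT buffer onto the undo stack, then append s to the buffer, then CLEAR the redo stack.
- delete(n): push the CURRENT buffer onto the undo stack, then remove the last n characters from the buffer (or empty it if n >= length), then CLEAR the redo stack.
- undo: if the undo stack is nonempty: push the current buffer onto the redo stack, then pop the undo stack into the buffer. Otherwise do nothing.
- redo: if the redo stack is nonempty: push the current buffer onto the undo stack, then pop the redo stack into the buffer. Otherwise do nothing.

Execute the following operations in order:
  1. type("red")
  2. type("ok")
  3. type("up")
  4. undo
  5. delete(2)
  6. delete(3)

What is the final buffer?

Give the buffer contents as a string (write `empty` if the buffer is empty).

Answer: empty

Derivation:
After op 1 (type): buf='red' undo_depth=1 redo_depth=0
After op 2 (type): buf='redok' undo_depth=2 redo_depth=0
After op 3 (type): buf='redokup' undo_depth=3 redo_depth=0
After op 4 (undo): buf='redok' undo_depth=2 redo_depth=1
After op 5 (delete): buf='red' undo_depth=3 redo_depth=0
After op 6 (delete): buf='(empty)' undo_depth=4 redo_depth=0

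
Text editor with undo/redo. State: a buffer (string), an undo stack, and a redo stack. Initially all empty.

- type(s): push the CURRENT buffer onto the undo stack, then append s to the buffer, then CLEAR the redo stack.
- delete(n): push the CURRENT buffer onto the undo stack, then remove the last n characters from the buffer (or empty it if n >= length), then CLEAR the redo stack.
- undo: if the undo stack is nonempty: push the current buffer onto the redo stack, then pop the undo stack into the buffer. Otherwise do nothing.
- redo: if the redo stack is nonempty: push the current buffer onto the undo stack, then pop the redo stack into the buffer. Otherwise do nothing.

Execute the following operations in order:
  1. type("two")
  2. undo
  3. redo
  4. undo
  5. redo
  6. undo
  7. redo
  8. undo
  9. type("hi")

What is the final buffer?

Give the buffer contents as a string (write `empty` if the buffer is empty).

After op 1 (type): buf='two' undo_depth=1 redo_depth=0
After op 2 (undo): buf='(empty)' undo_depth=0 redo_depth=1
After op 3 (redo): buf='two' undo_depth=1 redo_depth=0
After op 4 (undo): buf='(empty)' undo_depth=0 redo_depth=1
After op 5 (redo): buf='two' undo_depth=1 redo_depth=0
After op 6 (undo): buf='(empty)' undo_depth=0 redo_depth=1
After op 7 (redo): buf='two' undo_depth=1 redo_depth=0
After op 8 (undo): buf='(empty)' undo_depth=0 redo_depth=1
After op 9 (type): buf='hi' undo_depth=1 redo_depth=0

Answer: hi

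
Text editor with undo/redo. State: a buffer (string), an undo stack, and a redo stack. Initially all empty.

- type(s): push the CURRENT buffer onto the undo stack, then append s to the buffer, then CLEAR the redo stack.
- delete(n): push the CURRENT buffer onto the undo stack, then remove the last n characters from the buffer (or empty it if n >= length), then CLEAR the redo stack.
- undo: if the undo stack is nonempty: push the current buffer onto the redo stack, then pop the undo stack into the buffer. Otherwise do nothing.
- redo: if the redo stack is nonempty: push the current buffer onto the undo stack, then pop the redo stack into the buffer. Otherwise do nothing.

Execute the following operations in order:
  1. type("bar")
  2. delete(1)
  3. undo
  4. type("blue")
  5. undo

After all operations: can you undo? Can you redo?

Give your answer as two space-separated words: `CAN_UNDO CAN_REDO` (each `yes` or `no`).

Answer: yes yes

Derivation:
After op 1 (type): buf='bar' undo_depth=1 redo_depth=0
After op 2 (delete): buf='ba' undo_depth=2 redo_depth=0
After op 3 (undo): buf='bar' undo_depth=1 redo_depth=1
After op 4 (type): buf='barblue' undo_depth=2 redo_depth=0
After op 5 (undo): buf='bar' undo_depth=1 redo_depth=1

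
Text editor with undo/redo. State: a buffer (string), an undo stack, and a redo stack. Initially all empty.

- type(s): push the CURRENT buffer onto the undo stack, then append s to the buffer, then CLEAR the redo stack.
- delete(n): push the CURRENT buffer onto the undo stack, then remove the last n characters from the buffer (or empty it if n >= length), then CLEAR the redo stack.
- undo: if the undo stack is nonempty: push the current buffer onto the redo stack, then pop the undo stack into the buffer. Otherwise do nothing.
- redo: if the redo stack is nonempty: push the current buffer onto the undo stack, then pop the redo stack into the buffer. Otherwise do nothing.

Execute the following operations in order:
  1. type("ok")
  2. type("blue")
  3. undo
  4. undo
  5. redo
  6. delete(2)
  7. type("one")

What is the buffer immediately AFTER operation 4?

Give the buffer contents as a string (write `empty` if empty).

Answer: empty

Derivation:
After op 1 (type): buf='ok' undo_depth=1 redo_depth=0
After op 2 (type): buf='okblue' undo_depth=2 redo_depth=0
After op 3 (undo): buf='ok' undo_depth=1 redo_depth=1
After op 4 (undo): buf='(empty)' undo_depth=0 redo_depth=2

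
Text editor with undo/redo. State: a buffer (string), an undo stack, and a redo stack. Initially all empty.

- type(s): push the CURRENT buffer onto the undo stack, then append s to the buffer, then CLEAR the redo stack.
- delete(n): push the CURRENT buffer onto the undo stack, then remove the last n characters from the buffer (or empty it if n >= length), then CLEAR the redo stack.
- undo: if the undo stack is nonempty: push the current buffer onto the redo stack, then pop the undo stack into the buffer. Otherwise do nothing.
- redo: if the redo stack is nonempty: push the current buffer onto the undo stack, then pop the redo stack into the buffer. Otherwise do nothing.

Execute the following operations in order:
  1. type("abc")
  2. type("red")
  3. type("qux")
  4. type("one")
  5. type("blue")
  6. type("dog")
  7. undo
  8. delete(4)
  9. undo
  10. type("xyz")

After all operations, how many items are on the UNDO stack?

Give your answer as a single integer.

After op 1 (type): buf='abc' undo_depth=1 redo_depth=0
After op 2 (type): buf='abcred' undo_depth=2 redo_depth=0
After op 3 (type): buf='abcredqux' undo_depth=3 redo_depth=0
After op 4 (type): buf='abcredquxone' undo_depth=4 redo_depth=0
After op 5 (type): buf='abcredquxoneblue' undo_depth=5 redo_depth=0
After op 6 (type): buf='abcredquxonebluedog' undo_depth=6 redo_depth=0
After op 7 (undo): buf='abcredquxoneblue' undo_depth=5 redo_depth=1
After op 8 (delete): buf='abcredquxone' undo_depth=6 redo_depth=0
After op 9 (undo): buf='abcredquxoneblue' undo_depth=5 redo_depth=1
After op 10 (type): buf='abcredquxonebluexyz' undo_depth=6 redo_depth=0

Answer: 6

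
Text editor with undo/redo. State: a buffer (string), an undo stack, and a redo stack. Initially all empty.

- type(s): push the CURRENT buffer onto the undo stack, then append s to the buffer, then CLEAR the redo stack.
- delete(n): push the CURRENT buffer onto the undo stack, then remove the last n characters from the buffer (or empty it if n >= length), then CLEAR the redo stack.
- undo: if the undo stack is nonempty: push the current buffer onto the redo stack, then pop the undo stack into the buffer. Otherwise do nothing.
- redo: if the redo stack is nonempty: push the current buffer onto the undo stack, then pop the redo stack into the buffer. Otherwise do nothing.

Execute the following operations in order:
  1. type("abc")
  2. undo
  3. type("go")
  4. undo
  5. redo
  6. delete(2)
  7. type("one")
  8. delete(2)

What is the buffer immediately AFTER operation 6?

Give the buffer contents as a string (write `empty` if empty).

After op 1 (type): buf='abc' undo_depth=1 redo_depth=0
After op 2 (undo): buf='(empty)' undo_depth=0 redo_depth=1
After op 3 (type): buf='go' undo_depth=1 redo_depth=0
After op 4 (undo): buf='(empty)' undo_depth=0 redo_depth=1
After op 5 (redo): buf='go' undo_depth=1 redo_depth=0
After op 6 (delete): buf='(empty)' undo_depth=2 redo_depth=0

Answer: empty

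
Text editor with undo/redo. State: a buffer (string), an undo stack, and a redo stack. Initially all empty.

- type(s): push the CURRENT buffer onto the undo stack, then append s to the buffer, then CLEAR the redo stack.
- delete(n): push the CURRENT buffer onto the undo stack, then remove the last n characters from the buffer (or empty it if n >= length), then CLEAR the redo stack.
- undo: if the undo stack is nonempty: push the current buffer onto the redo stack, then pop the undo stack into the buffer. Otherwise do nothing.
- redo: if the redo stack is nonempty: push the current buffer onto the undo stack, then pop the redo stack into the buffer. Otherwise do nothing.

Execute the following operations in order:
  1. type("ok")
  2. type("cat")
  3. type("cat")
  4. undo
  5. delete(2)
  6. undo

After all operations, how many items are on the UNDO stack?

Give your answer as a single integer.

Answer: 2

Derivation:
After op 1 (type): buf='ok' undo_depth=1 redo_depth=0
After op 2 (type): buf='okcat' undo_depth=2 redo_depth=0
After op 3 (type): buf='okcatcat' undo_depth=3 redo_depth=0
After op 4 (undo): buf='okcat' undo_depth=2 redo_depth=1
After op 5 (delete): buf='okc' undo_depth=3 redo_depth=0
After op 6 (undo): buf='okcat' undo_depth=2 redo_depth=1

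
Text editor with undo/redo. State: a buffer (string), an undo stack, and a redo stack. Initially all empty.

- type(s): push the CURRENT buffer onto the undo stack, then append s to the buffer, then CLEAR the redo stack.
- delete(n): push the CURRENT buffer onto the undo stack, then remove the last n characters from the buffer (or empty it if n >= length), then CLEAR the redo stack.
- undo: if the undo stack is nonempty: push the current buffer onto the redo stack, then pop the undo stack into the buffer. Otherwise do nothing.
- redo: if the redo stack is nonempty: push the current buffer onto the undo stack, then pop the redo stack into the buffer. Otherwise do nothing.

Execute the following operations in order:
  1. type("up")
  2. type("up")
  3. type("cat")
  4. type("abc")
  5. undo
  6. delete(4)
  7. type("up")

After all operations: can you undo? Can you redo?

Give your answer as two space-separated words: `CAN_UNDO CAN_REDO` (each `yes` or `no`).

After op 1 (type): buf='up' undo_depth=1 redo_depth=0
After op 2 (type): buf='upup' undo_depth=2 redo_depth=0
After op 3 (type): buf='upupcat' undo_depth=3 redo_depth=0
After op 4 (type): buf='upupcatabc' undo_depth=4 redo_depth=0
After op 5 (undo): buf='upupcat' undo_depth=3 redo_depth=1
After op 6 (delete): buf='upu' undo_depth=4 redo_depth=0
After op 7 (type): buf='upuup' undo_depth=5 redo_depth=0

Answer: yes no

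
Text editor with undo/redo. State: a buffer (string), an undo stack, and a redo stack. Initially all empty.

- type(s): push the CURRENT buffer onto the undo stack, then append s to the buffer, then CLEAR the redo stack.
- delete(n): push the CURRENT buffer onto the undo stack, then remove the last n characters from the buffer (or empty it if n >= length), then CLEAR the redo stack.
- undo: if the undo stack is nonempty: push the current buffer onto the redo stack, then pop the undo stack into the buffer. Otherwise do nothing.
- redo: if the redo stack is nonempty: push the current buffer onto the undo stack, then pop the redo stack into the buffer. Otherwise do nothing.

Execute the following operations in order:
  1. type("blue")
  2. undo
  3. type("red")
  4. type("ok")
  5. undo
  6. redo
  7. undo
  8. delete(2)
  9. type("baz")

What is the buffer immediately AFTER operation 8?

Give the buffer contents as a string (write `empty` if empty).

After op 1 (type): buf='blue' undo_depth=1 redo_depth=0
After op 2 (undo): buf='(empty)' undo_depth=0 redo_depth=1
After op 3 (type): buf='red' undo_depth=1 redo_depth=0
After op 4 (type): buf='redok' undo_depth=2 redo_depth=0
After op 5 (undo): buf='red' undo_depth=1 redo_depth=1
After op 6 (redo): buf='redok' undo_depth=2 redo_depth=0
After op 7 (undo): buf='red' undo_depth=1 redo_depth=1
After op 8 (delete): buf='r' undo_depth=2 redo_depth=0

Answer: r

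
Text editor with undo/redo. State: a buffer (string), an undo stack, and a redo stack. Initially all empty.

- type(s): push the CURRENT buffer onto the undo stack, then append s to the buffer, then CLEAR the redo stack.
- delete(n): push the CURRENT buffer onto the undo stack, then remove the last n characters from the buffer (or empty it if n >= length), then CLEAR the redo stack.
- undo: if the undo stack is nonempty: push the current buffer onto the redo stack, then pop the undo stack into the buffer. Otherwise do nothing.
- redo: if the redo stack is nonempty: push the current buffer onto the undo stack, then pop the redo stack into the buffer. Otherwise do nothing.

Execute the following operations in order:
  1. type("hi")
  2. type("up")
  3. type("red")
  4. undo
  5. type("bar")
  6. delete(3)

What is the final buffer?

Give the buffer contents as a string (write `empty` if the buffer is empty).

Answer: hiup

Derivation:
After op 1 (type): buf='hi' undo_depth=1 redo_depth=0
After op 2 (type): buf='hiup' undo_depth=2 redo_depth=0
After op 3 (type): buf='hiupred' undo_depth=3 redo_depth=0
After op 4 (undo): buf='hiup' undo_depth=2 redo_depth=1
After op 5 (type): buf='hiupbar' undo_depth=3 redo_depth=0
After op 6 (delete): buf='hiup' undo_depth=4 redo_depth=0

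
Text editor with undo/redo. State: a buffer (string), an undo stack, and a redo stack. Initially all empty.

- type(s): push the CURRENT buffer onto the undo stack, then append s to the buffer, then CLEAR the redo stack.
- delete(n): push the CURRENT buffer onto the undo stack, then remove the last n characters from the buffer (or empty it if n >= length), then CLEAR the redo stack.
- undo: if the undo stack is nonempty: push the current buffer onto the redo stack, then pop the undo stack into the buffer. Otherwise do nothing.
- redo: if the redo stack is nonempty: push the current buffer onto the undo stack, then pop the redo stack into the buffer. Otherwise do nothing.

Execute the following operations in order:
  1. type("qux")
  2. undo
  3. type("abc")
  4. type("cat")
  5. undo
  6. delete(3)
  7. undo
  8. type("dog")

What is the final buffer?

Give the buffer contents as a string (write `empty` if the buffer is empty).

Answer: abcdog

Derivation:
After op 1 (type): buf='qux' undo_depth=1 redo_depth=0
After op 2 (undo): buf='(empty)' undo_depth=0 redo_depth=1
After op 3 (type): buf='abc' undo_depth=1 redo_depth=0
After op 4 (type): buf='abccat' undo_depth=2 redo_depth=0
After op 5 (undo): buf='abc' undo_depth=1 redo_depth=1
After op 6 (delete): buf='(empty)' undo_depth=2 redo_depth=0
After op 7 (undo): buf='abc' undo_depth=1 redo_depth=1
After op 8 (type): buf='abcdog' undo_depth=2 redo_depth=0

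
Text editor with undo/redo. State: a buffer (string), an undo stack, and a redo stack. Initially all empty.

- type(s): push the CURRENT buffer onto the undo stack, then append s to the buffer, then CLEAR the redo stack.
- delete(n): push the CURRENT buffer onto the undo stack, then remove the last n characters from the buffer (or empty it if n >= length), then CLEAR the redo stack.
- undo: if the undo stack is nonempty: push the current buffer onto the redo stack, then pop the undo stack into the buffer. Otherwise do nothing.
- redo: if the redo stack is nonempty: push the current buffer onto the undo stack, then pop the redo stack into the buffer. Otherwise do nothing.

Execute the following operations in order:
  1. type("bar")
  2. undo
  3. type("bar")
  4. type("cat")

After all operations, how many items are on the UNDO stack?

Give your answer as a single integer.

Answer: 2

Derivation:
After op 1 (type): buf='bar' undo_depth=1 redo_depth=0
After op 2 (undo): buf='(empty)' undo_depth=0 redo_depth=1
After op 3 (type): buf='bar' undo_depth=1 redo_depth=0
After op 4 (type): buf='barcat' undo_depth=2 redo_depth=0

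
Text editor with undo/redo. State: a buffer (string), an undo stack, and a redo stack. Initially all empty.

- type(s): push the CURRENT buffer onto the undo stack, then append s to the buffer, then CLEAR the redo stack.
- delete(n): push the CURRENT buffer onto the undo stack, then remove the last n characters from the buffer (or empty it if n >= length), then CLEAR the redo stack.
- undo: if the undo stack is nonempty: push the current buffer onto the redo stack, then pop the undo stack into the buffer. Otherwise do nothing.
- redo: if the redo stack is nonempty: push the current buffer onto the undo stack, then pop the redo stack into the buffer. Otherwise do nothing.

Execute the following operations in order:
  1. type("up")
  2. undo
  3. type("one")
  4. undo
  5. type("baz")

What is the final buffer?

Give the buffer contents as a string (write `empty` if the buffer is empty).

Answer: baz

Derivation:
After op 1 (type): buf='up' undo_depth=1 redo_depth=0
After op 2 (undo): buf='(empty)' undo_depth=0 redo_depth=1
After op 3 (type): buf='one' undo_depth=1 redo_depth=0
After op 4 (undo): buf='(empty)' undo_depth=0 redo_depth=1
After op 5 (type): buf='baz' undo_depth=1 redo_depth=0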